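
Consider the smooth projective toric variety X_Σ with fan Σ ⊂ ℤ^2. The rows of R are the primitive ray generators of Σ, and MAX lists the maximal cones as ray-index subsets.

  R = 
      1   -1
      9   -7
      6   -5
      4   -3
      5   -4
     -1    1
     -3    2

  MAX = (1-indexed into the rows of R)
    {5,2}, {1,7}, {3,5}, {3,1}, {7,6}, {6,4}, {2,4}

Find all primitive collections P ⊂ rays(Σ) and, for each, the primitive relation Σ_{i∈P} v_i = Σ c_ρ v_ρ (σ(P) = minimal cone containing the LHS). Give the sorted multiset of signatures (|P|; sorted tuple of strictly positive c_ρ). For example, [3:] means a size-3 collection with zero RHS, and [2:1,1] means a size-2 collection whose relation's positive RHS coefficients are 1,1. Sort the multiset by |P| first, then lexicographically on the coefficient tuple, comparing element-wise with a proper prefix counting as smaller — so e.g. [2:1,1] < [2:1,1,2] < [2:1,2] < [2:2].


14 minimal non-faces of Δ(Σ) (on 7 rays):

  P = {1,6}:  v_{1} + v_{6} = 0  so sig = [2:]
  P = {1,4}:  v_{1} + v_{4} = v_{5}  so sig = [2:1]
  P = {1,5}:  v_{1} + v_{5} = v_{3}  so sig = [2:1]
  P = {2,7}:  v_{2} + v_{7} = v_{3}  so sig = [2:1]
  P = {3,6}:  v_{3} + v_{6} = v_{5}  so sig = [2:1]
  P = {4,5}:  v_{4} + v_{5} = v_{2}  so sig = [2:1]
  P = {4,7}:  v_{4} + v_{7} = v_{1}  so sig = [2:1]
  P = {5,6}:  v_{5} + v_{6} = v_{4}  so sig = [2:1]
  P = {1,2}:  v_{1} + v_{2} = 2·v_{5}  so sig = [2:2]
  P = {2,6}:  v_{2} + v_{6} = 2·v_{4}  so sig = [2:2]
  P = {3,4}:  v_{3} + v_{4} = 2·v_{5}  so sig = [2:2]
  P = {5,7}:  v_{5} + v_{7} = 2·v_{1}  so sig = [2:2]
  P = {2,3}:  v_{2} + v_{3} = 3·v_{5}  so sig = [2:3]
  P = {3,7}:  v_{3} + v_{7} = 3·v_{1}  so sig = [2:3]

Sorted signature multiset PRS(X):
{ [2:],  [2:1] ×7,  [2:2] ×4,  [2:3] ×2 }


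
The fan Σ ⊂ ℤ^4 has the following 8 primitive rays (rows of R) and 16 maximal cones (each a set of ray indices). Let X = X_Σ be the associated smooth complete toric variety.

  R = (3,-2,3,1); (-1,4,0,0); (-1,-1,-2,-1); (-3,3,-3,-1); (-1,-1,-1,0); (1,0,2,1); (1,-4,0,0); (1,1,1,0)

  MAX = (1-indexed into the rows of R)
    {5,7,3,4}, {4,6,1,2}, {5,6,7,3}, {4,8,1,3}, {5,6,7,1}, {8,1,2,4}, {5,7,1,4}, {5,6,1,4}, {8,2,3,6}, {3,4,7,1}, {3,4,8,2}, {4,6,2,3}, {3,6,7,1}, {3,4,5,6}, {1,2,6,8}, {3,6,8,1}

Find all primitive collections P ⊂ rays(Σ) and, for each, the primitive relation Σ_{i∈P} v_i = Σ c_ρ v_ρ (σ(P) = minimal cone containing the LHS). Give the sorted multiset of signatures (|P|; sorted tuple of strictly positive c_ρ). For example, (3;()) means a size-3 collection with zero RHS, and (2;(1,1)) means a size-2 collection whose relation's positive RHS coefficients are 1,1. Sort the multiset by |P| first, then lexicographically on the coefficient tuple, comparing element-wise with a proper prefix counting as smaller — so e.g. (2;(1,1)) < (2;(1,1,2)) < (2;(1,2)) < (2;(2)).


Σ has 9 primitive collections:

  P={2,7}:  v_{2} + v_{7} = 0  ⇒ sig = (2;())
  P={5,8}:  v_{5} + v_{8} = 0  ⇒ sig = (2;())
  P={2,5}:  v_{2} + v_{5} = v_{4} + v_{6}  ⇒ sig = (2;(1,1))
  P={7,8}:  v_{7} + v_{8} = v_{1} + v_{3}  ⇒ sig = (2;(1,1))
  P={1,2,3}:  v_{1} + v_{2} + v_{3} = v_{8}  ⇒ sig = (3;(1))
  P={1,3,5}:  v_{1} + v_{3} + v_{5} = v_{7}  ⇒ sig = (3;(1))
  P={4,6,7}:  v_{4} + v_{6} + v_{7} = v_{5}  ⇒ sig = (3;(1))
  P={4,6,8}:  v_{4} + v_{6} + v_{8} = v_{2}  ⇒ sig = (3;(1))
  P={1,3,4,6}:  v_{1} + v_{3} + v_{4} + v_{6} = 0  ⇒ sig = (4;())

Hence PRS(X_Σ) =
    |P|=2: 4 collections, coeffs (), (), (1,1), (1,1)
    |P|=3: 4 collections, coeffs (1), (1), (1), (1)
    |P|=4: 1 collection, coeffs ()


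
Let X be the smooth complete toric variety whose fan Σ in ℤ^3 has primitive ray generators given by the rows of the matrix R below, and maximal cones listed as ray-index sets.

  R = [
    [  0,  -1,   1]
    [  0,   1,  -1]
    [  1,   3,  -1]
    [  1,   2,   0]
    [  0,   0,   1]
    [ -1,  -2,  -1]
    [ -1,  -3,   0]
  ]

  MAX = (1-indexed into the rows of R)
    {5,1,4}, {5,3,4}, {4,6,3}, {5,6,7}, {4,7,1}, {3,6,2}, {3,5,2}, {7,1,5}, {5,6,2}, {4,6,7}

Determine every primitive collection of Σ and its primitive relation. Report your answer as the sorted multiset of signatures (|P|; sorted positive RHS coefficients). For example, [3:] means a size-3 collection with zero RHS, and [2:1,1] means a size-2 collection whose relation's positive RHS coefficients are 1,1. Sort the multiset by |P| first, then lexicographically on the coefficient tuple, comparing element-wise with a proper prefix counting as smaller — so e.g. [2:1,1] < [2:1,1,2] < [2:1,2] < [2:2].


Δ(Σ) — 7 vertices, 9 min non-faces:

  P={1,2}:  v_{1} + v_{2} = 0  ⟹  sig = [2:]
  P={1,3}:  v_{1} + v_{3} = v_{4}  ⟹  sig = [2:1]
  P={1,6}:  v_{1} + v_{6} = v_{7}  ⟹  sig = [2:1]
  P={2,4}:  v_{2} + v_{4} = v_{3}  ⟹  sig = [2:1]
  P={2,7}:  v_{2} + v_{7} = v_{6}  ⟹  sig = [2:1]
  P={3,7}:  v_{3} + v_{7} = v_{4} + v_{6}  ⟹  sig = [2:1,1]
  P={4,5,6}:  v_{4} + v_{5} + v_{6} = 0  ⟹  sig = [3:]
  P={3,5,6}:  v_{3} + v_{5} + v_{6} = v_{2}  ⟹  sig = [3:1]
  P={4,5,7}:  v_{4} + v_{5} + v_{7} = v_{1}  ⟹  sig = [3:1]

Hence PRS(X_Σ) =
[[2:], [2:1], [2:1], [2:1], [2:1], [2:1,1], [3:], [3:1], [3:1]]


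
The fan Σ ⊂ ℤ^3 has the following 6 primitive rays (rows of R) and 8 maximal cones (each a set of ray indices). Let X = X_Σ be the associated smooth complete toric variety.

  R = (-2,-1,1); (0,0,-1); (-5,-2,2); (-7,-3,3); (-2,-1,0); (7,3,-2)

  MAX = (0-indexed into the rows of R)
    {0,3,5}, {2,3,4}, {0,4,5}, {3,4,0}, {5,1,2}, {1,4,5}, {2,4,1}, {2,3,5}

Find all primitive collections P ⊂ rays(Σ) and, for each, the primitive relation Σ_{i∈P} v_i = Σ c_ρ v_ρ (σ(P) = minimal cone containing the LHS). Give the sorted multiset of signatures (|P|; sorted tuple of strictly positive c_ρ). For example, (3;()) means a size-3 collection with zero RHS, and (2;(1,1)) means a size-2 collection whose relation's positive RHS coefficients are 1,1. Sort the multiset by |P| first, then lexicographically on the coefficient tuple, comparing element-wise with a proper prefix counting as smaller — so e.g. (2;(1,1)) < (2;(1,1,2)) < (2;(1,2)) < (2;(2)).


5 collections generate NE(X_Σ); each relation:

  {0,1}:  v_{0} + v_{1} = v_{4}  →  sig = (2;(1))
  {0,2}:  v_{0} + v_{2} = v_{3}  →  sig = (2;(1))
  {1,3}:  v_{1} + v_{3} = v_{2} + v_{4}  →  sig = (2;(1,1))
  {2,4,5}:  v_{2} + v_{4} + v_{5} = 0  →  sig = (3;())
  {3,4,5}:  v_{3} + v_{4} + v_{5} = v_{0}  →  sig = (3;(1))

Sorted signature multiset PRS(X):
{ (2;(1)) ×2,  (2;(1,1)),  (3;()),  (3;(1)) }


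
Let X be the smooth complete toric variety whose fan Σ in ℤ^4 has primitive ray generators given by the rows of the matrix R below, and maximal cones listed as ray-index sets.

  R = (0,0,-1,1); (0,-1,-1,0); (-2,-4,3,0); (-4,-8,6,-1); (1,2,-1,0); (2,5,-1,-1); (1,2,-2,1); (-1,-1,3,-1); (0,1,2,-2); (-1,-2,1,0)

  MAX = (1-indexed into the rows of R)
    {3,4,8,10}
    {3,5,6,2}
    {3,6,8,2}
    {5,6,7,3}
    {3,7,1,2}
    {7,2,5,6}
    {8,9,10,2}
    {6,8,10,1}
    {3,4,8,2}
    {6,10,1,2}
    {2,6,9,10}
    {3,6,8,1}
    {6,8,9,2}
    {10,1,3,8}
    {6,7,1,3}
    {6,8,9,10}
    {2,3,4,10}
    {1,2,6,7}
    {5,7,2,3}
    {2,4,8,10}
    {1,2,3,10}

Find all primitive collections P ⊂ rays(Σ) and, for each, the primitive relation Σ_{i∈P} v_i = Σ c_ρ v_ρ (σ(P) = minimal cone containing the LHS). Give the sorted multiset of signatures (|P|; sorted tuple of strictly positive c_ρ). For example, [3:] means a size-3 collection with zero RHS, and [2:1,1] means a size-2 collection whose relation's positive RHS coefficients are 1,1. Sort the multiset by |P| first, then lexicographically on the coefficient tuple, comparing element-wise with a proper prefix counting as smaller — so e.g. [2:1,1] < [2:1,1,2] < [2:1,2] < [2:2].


Δ(Σ) — 10 vertices, 20 min non-faces:

  P = {5,10}:  v_{5} + v_{10} = 0  ⟹  sig = [2:]
  P = {1,5}:  v_{1} + v_{5} = v_{7}  ⟹  sig = [2:1]
  P = {7,10}:  v_{7} + v_{10} = v_{1}  ⟹  sig = [2:1]
  P = {4,7}:  v_{4} + v_{7} = v_{3} + v_{10}  ⟹  sig = [2:1,1]
  P = {5,8}:  v_{5} + v_{8} = v_{3} + v_{6}  ⟹  sig = [2:1,1]
  P = {7,9}:  v_{7} + v_{9} = v_{6} + v_{10}  ⟹  sig = [2:1,1]
  P = {4,5}:  v_{4} + v_{5} = v_{2} + v_{3} + v_{8}  ⟹  sig = [2:1,1,1]
  P = {5,9}:  v_{5} + v_{9} = v_{2} + v_{6} + v_{8}  ⟹  sig = [2:1,1,1]
  P = {7,8}:  v_{7} + v_{8} = v_{1} + v_{3} + v_{6}  ⟹  sig = [2:1,1,1]
  P = {1,4}:  v_{1} + v_{4} = v_{3} + 2·v_{10}  ⟹  sig = [2:1,2]
  P = {1,9}:  v_{1} + v_{9} = v_{6} + 2·v_{10}  ⟹  sig = [2:1,2]
  P = {3,9}:  v_{3} + v_{9} = v_{2} + 2·v_{8}  ⟹  sig = [2:1,2]
  P = {4,6}:  v_{4} + v_{6} = v_{2} + 2·v_{8}  ⟹  sig = [2:1,2]
  P = {4,9}:  v_{4} + v_{9} = 2·v_{2} + 3·v_{8} + v_{10}  ⟹  sig = [2:1,2,3]
  P = {1,2,8}:  v_{1} + v_{2} + v_{8} = v_{10}  ⟹  sig = [3:1]
  P = {3,6,10}:  v_{3} + v_{6} + v_{10} = v_{8}  ⟹  sig = [3:1]
  P = {1,2,3,6}:  v_{1} + v_{2} + v_{3} + v_{6} = 0  ⟹  sig = [4:]
  P = {2,3,6,7}:  v_{2} + v_{3} + v_{6} + v_{7} = v_{5}  ⟹  sig = [4:1]
  P = {2,3,8,10}:  v_{2} + v_{3} + v_{8} + v_{10} = v_{4}  ⟹  sig = [4:1]
  P = {2,6,8,10}:  v_{2} + v_{6} + v_{8} + v_{10} = v_{9}  ⟹  sig = [4:1]

Hence PRS(X_Σ) =
    [2:]
    [2:1]
    [2:1]
    [2:1,1]
    [2:1,1]
    [2:1,1]
    [2:1,1,1]
    [2:1,1,1]
    [2:1,1,1]
    [2:1,2]
    [2:1,2]
    [2:1,2]
    [2:1,2]
    [2:1,2,3]
    [3:1]
    [3:1]
    [4:]
    [4:1]
    [4:1]
    [4:1]


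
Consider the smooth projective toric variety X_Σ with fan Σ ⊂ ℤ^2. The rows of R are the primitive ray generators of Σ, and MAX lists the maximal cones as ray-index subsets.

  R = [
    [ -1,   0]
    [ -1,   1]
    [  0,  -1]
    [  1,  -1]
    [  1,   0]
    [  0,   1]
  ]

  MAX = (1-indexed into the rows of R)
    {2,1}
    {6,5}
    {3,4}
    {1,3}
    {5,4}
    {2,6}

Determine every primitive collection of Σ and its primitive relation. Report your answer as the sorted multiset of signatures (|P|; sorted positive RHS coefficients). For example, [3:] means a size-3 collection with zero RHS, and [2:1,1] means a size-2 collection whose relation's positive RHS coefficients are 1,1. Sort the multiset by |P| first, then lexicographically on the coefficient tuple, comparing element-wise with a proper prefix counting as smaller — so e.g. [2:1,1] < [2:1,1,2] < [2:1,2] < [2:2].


9 collections generate NE(X_Σ); each relation:

  P={1,5}:  v_{1} + v_{5} = 0  →  sig = [2:]
  P={2,4}:  v_{2} + v_{4} = 0  →  sig = [2:]
  P={3,6}:  v_{3} + v_{6} = 0  →  sig = [2:]
  P={1,4}:  v_{1} + v_{4} = v_{3}  →  sig = [2:1]
  P={1,6}:  v_{1} + v_{6} = v_{2}  →  sig = [2:1]
  P={2,3}:  v_{2} + v_{3} = v_{1}  →  sig = [2:1]
  P={2,5}:  v_{2} + v_{5} = v_{6}  →  sig = [2:1]
  P={3,5}:  v_{3} + v_{5} = v_{4}  →  sig = [2:1]
  P={4,6}:  v_{4} + v_{6} = v_{5}  →  sig = [2:1]

Signatures (|P|; sorted positive RHS coefficients), sorted:
[[2:], [2:], [2:], [2:1], [2:1], [2:1], [2:1], [2:1], [2:1]]


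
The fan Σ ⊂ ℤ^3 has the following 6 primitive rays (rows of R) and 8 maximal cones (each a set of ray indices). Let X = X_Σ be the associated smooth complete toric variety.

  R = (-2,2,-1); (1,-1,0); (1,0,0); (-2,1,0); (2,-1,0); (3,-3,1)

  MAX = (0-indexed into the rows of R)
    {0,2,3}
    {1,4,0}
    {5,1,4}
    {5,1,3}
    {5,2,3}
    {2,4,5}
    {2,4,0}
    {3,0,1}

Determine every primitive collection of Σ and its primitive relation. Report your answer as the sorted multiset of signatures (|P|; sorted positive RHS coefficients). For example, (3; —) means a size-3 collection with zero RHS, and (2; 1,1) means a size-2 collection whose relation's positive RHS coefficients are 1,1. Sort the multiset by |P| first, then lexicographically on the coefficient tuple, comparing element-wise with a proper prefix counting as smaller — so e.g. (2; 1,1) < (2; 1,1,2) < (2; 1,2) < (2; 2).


Δ(Σ) — 6 vertices, 3 min non-faces:

  P = {3,4}:  v_{3} + v_{4} = 0  ⟹  sig = (2; —)
  P = {0,5}:  v_{0} + v_{5} = v_{1}  ⟹  sig = (2; 1)
  P = {1,2}:  v_{1} + v_{2} = v_{4}  ⟹  sig = (2; 1)

Sorted signature multiset PRS(X):
{ (2; —),  (2; 1) ×2 }


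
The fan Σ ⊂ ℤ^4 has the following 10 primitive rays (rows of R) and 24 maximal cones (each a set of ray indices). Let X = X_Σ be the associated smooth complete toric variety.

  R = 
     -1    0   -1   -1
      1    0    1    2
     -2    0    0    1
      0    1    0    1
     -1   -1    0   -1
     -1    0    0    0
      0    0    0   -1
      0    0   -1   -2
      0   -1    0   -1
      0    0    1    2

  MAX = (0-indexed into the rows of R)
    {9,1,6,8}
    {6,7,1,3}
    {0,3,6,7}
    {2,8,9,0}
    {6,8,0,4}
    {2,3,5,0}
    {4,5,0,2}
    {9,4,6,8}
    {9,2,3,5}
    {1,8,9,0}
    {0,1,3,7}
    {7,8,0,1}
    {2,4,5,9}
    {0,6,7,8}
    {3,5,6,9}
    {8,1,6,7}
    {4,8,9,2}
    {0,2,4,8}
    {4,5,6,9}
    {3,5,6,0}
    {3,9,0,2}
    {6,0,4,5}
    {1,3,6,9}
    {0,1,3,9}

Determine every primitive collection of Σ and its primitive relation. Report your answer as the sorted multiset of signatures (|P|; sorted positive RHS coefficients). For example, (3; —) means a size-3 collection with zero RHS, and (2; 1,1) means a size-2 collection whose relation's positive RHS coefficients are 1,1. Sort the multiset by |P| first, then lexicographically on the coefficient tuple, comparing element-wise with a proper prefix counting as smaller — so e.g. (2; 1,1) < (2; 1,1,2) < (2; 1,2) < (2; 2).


Σ has 15 primitive collections:

  P={3,8}:  v_{3} + v_{8} = 0 — sig = (2; —)
  P={7,9}:  v_{7} + v_{9} = 0 — sig = (2; —)
  P={1,5}:  v_{1} + v_{5} = v_{9} — sig = (2; 1)
  P={3,4}:  v_{3} + v_{4} = v_{5} — sig = (2; 1)
  P={5,8}:  v_{5} + v_{8} = v_{4} — sig = (2; 1)
  P={1,4}:  v_{1} + v_{4} = v_{8} + v_{9} — sig = (2; 1,1)
  P={2,7}:  v_{2} + v_{7} = v_{0} + v_{5} — sig = (2; 1,1)
  P={5,7}:  v_{5} + v_{7} = v_{0} + v_{6} — sig = (2; 1,1)
  P={4,7}:  v_{4} + v_{7} = v_{0} + v_{6} + v_{8} — sig = (2; 1,1,1)
  P={1,2}:  v_{1} + v_{2} = v_{0} + 2·v_{9} — sig = (2; 1,2)
  P={2,6}:  v_{2} + v_{6} = 2·v_{5} — sig = (2; 2)
  P={0,1,6}:  v_{0} + v_{1} + v_{6} = 0 — sig = (3; —)
  P={0,5,9}:  v_{0} + v_{5} + v_{9} = v_{2} — sig = (3; 1)
  P={0,6,9}:  v_{0} + v_{6} + v_{9} = v_{5} — sig = (3; 1)
  P={0,4,9}:  v_{0} + v_{4} + v_{9} = v_{2} + v_{8} — sig = (3; 1,1)

so the primitive-relation signature multiset is
    (2; —)
    (2; —)
    (2; 1)
    (2; 1)
    (2; 1)
    (2; 1,1)
    (2; 1,1)
    (2; 1,1)
    (2; 1,1,1)
    (2; 1,2)
    (2; 2)
    (3; —)
    (3; 1)
    (3; 1)
    (3; 1,1)


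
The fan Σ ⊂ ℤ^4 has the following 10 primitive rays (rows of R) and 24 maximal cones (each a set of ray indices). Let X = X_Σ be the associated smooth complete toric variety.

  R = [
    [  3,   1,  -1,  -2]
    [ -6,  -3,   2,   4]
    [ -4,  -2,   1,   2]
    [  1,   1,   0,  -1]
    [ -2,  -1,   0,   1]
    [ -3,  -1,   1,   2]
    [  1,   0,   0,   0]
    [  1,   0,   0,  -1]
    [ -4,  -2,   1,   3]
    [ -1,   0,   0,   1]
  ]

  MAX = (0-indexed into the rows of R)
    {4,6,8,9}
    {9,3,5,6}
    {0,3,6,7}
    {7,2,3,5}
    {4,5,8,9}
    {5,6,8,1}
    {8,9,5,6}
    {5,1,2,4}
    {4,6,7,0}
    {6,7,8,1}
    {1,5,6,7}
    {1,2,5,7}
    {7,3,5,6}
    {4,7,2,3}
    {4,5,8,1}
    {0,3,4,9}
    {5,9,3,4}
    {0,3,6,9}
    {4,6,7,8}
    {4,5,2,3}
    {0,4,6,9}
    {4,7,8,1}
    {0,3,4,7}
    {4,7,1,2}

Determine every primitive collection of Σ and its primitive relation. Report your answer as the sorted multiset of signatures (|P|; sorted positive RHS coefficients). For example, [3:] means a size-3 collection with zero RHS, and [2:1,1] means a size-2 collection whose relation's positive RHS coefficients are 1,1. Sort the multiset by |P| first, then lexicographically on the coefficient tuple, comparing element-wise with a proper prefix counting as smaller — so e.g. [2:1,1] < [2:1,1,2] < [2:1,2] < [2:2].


Primitive collections (16):

  • {0,5}:  v_{0} + v_{5} = 0 — sig = [2:]
  • {7,9}:  v_{7} + v_{9} = 0 — sig = [2:]
  • {3,8}:  v_{3} + v_{8} = v_{5} — sig = [2:1]
  • {0,1}:  v_{0} + v_{1} = v_{7} + v_{8} — sig = [2:1,1]
  • {0,2}:  v_{0} + v_{2} = v_{4} + v_{7} — sig = [2:1,1]
  • {0,8}:  v_{0} + v_{8} = v_{4} + v_{6} — sig = [2:1,1]
  • {1,9}:  v_{1} + v_{9} = v_{5} + v_{8} — sig = [2:1,1]
  • {2,6}:  v_{2} + v_{6} = v_{7} + v_{8} — sig = [2:1,1]
  • {2,8}:  v_{2} + v_{8} = v_{1} + v_{4} — sig = [2:1,1]
  • {2,9}:  v_{2} + v_{9} = v_{4} + v_{5} — sig = [2:1,1]
  • {1,3}:  v_{1} + v_{3} = 2·v_{5} + v_{7} — sig = [2:1,2]
  • {3,4,6}:  v_{3} + v_{4} + v_{6} = 0 — sig = [3:]
  • {4,5,6}:  v_{4} + v_{5} + v_{6} = v_{8} — sig = [3:1]
  • {4,5,7}:  v_{4} + v_{5} + v_{7} = v_{2} — sig = [3:1]
  • {5,7,8}:  v_{5} + v_{7} + v_{8} = v_{1} — sig = [3:1]
  • {1,4,6}:  v_{1} + v_{4} + v_{6} = v_{7} + 2·v_{8} — sig = [3:1,2]

Sorted signature multiset PRS(X):
{ [2:] ×2,  [2:1],  [2:1,1] ×7,  [2:1,2],  [3:],  [3:1] ×3,  [3:1,2] }


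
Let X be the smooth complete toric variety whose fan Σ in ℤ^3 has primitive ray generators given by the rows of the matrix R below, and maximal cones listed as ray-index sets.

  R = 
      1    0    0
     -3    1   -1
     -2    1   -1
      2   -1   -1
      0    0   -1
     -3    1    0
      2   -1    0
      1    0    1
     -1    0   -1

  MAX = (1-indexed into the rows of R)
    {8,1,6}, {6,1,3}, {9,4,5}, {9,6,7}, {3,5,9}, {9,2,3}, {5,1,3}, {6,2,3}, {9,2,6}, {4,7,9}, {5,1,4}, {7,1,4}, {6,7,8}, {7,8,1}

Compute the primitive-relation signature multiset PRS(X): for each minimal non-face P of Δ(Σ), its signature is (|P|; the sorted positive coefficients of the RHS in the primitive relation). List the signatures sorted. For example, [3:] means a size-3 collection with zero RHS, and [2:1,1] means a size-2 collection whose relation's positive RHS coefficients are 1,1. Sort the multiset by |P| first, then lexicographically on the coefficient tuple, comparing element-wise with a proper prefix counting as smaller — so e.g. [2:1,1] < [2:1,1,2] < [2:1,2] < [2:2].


|primitive collections| = 17. Relations:

  P = {8,9}:  v_{8} + v_{9} = 0  ⇒ sig = [2:]
  P = {1,2}:  v_{1} + v_{2} = v_{3}  ⇒ sig = [2:1]
  P = {1,9}:  v_{1} + v_{9} = v_{5}  ⇒ sig = [2:1]
  P = {2,7}:  v_{2} + v_{7} = v_{9}  ⇒ sig = [2:1]
  P = {3,7}:  v_{3} + v_{7} = v_{5}  ⇒ sig = [2:1]
  P = {4,6}:  v_{4} + v_{6} = v_{9}  ⇒ sig = [2:1]
  P = {5,6}:  v_{5} + v_{6} = v_{2}  ⇒ sig = [2:1]
  P = {5,7}:  v_{5} + v_{7} = v_{4}  ⇒ sig = [2:1]
  P = {5,8}:  v_{5} + v_{8} = v_{1}  ⇒ sig = [2:1]
  P = {2,4}:  v_{2} + v_{4} = v_{5} + v_{9}  ⇒ sig = [2:1,1]
  P = {2,5}:  v_{2} + v_{5} = v_{3} + v_{9}  ⇒ sig = [2:1,1]
  P = {2,8}:  v_{2} + v_{8} = v_{1} + v_{6}  ⇒ sig = [2:1,1]
  P = {4,8}:  v_{4} + v_{8} = v_{1} + v_{7}  ⇒ sig = [2:1,1]
  P = {3,8}:  v_{3} + v_{8} = 2·v_{1} + v_{6}  ⇒ sig = [2:1,2]
  P = {3,4}:  v_{3} + v_{4} = 2·v_{5}  ⇒ sig = [2:2]
  P = {1,6,7}:  v_{1} + v_{6} + v_{7} = 0  ⇒ sig = [3:]
  P = {3,6,9}:  v_{3} + v_{6} + v_{9} = 2·v_{2}  ⇒ sig = [3:2]

Signatures (|P|; sorted positive RHS coefficients), sorted:
    |P|=2: 15 collections, coeffs (), (1), (1), (1), (1), (1), (1), (1), (1), (1,1), (1,1), (1,1), (1,1), (1,2), (2)
    |P|=3: 2 collections, coeffs (), (2)


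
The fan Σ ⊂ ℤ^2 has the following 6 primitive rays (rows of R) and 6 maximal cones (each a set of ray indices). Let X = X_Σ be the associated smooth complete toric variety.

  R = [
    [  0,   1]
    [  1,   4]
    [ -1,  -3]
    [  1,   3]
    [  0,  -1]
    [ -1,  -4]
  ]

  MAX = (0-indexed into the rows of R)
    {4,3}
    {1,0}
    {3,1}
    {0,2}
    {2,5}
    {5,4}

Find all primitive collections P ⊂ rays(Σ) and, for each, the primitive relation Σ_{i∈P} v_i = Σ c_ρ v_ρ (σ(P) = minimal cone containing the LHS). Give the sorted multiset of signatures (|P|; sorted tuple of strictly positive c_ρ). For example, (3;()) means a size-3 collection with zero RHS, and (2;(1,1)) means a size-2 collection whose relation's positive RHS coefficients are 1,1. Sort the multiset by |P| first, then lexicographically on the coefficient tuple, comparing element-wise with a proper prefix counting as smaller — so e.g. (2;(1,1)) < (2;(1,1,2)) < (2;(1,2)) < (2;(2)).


|primitive collections| = 9. Relations:

  P={0,4}:  v_{0} + v_{4} = 0  ⟹  sig = (2;())
  P={1,5}:  v_{1} + v_{5} = 0  ⟹  sig = (2;())
  P={2,3}:  v_{2} + v_{3} = 0  ⟹  sig = (2;())
  P={0,3}:  v_{0} + v_{3} = v_{1}  ⟹  sig = (2;(1))
  P={0,5}:  v_{0} + v_{5} = v_{2}  ⟹  sig = (2;(1))
  P={1,2}:  v_{1} + v_{2} = v_{0}  ⟹  sig = (2;(1))
  P={1,4}:  v_{1} + v_{4} = v_{3}  ⟹  sig = (2;(1))
  P={2,4}:  v_{2} + v_{4} = v_{5}  ⟹  sig = (2;(1))
  P={3,5}:  v_{3} + v_{5} = v_{4}  ⟹  sig = (2;(1))

Signatures (|P|; sorted positive RHS coefficients), sorted:
    |P|=2: 9 collections, coeffs (), (), (), (1), (1), (1), (1), (1), (1)


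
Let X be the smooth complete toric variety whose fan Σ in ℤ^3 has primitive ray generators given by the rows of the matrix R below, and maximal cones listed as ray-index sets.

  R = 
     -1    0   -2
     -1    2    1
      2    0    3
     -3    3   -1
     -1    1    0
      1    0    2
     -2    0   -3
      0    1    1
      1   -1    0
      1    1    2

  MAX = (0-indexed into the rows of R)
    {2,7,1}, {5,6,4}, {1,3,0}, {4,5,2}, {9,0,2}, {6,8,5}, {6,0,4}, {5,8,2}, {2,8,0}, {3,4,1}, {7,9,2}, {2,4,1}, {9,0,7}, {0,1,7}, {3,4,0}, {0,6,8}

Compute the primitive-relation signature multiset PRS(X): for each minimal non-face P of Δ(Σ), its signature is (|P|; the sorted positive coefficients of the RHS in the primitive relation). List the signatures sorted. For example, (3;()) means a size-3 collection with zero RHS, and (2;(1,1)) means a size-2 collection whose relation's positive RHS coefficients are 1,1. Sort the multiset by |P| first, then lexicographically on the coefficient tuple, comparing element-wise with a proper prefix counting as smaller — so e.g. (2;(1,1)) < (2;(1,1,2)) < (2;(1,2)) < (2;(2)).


Minimal non-faces — 25 found among 10 rays, 16 max cones:

  P={0,5}:  v_{0} + v_{5} = 0  ⇒ sig = (2;())
  P={2,6}:  v_{2} + v_{6} = 0  ⇒ sig = (2;())
  P={4,8}:  v_{4} + v_{8} = 0  ⇒ sig = (2;())
  P={1,8}:  v_{1} + v_{8} = v_{7}  ⇒ sig = (2;(1))
  P={4,7}:  v_{4} + v_{7} = v_{1}  ⇒ sig = (2;(1))
  P={2,3}:  v_{2} + v_{3} = v_{1} + v_{7}  ⇒ sig = (2;(1,1))
  P={3,5}:  v_{3} + v_{5} = v_{1} + v_{4}  ⇒ sig = (2;(1,1))
  P={3,8}:  v_{3} + v_{8} = v_{0} + v_{1}  ⇒ sig = (2;(1,1))
  P={5,7}:  v_{5} + v_{7} = v_{2} + v_{4}  ⇒ sig = (2;(1,1))
  P={5,9}:  v_{5} + v_{9} = v_{2} + v_{7}  ⇒ sig = (2;(1,1))
  P={6,7}:  v_{6} + v_{7} = v_{0} + v_{4}  ⇒ sig = (2;(1,1))
  P={6,9}:  v_{6} + v_{9} = v_{0} + v_{7}  ⇒ sig = (2;(1,1))
  P={7,8}:  v_{7} + v_{8} = v_{0} + v_{2}  ⇒ sig = (2;(1,1))
  P={3,9}:  v_{3} + v_{9} = v_{0} + v_{1} + 2·v_{7}  ⇒ sig = (2;(1,1,2))
  P={1,5}:  v_{1} + v_{5} = v_{2} + 2·v_{4}  ⇒ sig = (2;(1,2))
  P={1,6}:  v_{1} + v_{6} = v_{0} + 2·v_{4}  ⇒ sig = (2;(1,2))
  P={3,7}:  v_{3} + v_{7} = v_{0} + 2·v_{1}  ⇒ sig = (2;(1,2))
  P={4,9}:  v_{4} + v_{9} = 2·v_{7}  ⇒ sig = (2;(2))
  P={8,9}:  v_{8} + v_{9} = 2·v_{0} + 2·v_{2}  ⇒ sig = (2;(2,2))
  P={3,6}:  v_{3} + v_{6} = 2·v_{0} + 3·v_{4}  ⇒ sig = (2;(2,3))
  P={1,9}:  v_{1} + v_{9} = 3·v_{7}  ⇒ sig = (2;(3))
  P={0,1,4}:  v_{0} + v_{1} + v_{4} = v_{3}  ⇒ sig = (3;(1))
  P={0,2,4}:  v_{0} + v_{2} + v_{4} = v_{7}  ⇒ sig = (3;(1))
  P={0,2,7}:  v_{0} + v_{2} + v_{7} = v_{9}  ⇒ sig = (3;(1))
  P={0,1,2}:  v_{0} + v_{1} + v_{2} = 2·v_{7}  ⇒ sig = (3;(2))

Signatures (|P|; sorted positive RHS coefficients), sorted:
[(2;()), (2;()), (2;()), (2;(1)), (2;(1)), (2;(1,1)), (2;(1,1)), (2;(1,1)), (2;(1,1)), (2;(1,1)), (2;(1,1)), (2;(1,1)), (2;(1,1)), (2;(1,1,2)), (2;(1,2)), (2;(1,2)), (2;(1,2)), (2;(2)), (2;(2,2)), (2;(2,3)), (2;(3)), (3;(1)), (3;(1)), (3;(1)), (3;(2))]


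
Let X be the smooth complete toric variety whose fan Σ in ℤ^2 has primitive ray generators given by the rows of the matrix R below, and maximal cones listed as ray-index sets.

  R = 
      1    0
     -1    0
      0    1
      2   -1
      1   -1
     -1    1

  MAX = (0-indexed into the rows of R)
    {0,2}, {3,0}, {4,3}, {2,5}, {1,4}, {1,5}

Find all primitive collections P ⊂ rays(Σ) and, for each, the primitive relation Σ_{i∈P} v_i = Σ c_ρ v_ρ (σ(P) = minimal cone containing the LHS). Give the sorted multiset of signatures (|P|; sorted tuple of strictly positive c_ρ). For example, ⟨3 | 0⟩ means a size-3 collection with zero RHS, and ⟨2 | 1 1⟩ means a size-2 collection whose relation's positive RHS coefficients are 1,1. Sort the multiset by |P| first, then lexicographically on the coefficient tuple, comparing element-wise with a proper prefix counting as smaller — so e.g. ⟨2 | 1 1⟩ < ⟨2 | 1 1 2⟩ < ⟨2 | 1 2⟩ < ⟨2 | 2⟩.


The 9 primitive collections of Σ (r=6, n=2):

  • {0,1}:  v_{0} + v_{1} = 0 — sig = ⟨2 | 0⟩
  • {4,5}:  v_{4} + v_{5} = 0 — sig = ⟨2 | 0⟩
  • {0,4}:  v_{0} + v_{4} = v_{3} — sig = ⟨2 | 1⟩
  • {0,5}:  v_{0} + v_{5} = v_{2} — sig = ⟨2 | 1⟩
  • {1,2}:  v_{1} + v_{2} = v_{5} — sig = ⟨2 | 1⟩
  • {1,3}:  v_{1} + v_{3} = v_{4} — sig = ⟨2 | 1⟩
  • {2,4}:  v_{2} + v_{4} = v_{0} — sig = ⟨2 | 1⟩
  • {3,5}:  v_{3} + v_{5} = v_{0} — sig = ⟨2 | 1⟩
  • {2,3}:  v_{2} + v_{3} = 2·v_{0} — sig = ⟨2 | 2⟩

Signatures (|P|; sorted positive RHS coefficients), sorted:
{ ⟨2 | 0⟩ ×2,  ⟨2 | 1⟩ ×6,  ⟨2 | 2⟩ }


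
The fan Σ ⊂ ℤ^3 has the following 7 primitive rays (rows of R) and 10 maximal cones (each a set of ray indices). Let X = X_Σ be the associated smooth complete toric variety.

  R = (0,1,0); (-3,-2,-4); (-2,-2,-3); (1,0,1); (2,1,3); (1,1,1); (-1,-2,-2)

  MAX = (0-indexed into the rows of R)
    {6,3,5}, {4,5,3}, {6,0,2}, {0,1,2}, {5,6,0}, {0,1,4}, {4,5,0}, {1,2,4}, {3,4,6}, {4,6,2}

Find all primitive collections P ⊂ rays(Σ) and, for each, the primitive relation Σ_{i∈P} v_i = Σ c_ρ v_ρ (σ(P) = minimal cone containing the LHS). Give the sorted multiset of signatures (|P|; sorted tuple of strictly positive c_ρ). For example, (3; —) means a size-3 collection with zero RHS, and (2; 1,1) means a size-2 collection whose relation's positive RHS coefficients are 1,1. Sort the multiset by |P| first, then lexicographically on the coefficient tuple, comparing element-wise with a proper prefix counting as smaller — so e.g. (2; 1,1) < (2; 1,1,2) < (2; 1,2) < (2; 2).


Δ(Σ) — 7 vertices, 9 min non-faces:

  • {0,3}:  v_{0} + v_{3} = v_{5}  so sig = (2; 1)
  • {1,3}:  v_{1} + v_{3} = v_{2}  so sig = (2; 1)
  • {2,3}:  v_{2} + v_{3} = v_{6}  so sig = (2; 1)
  • {1,5}:  v_{1} + v_{5} = v_{0} + v_{2}  so sig = (2; 1,1)
  • {2,5}:  v_{2} + v_{5} = v_{0} + v_{6}  so sig = (2; 1,1)
  • {1,6}:  v_{1} + v_{6} = 2·v_{2}  so sig = (2; 2)
  • {0,2,4}:  v_{0} + v_{2} + v_{4} = 0  so sig = (3; —)
  • {0,4,6}:  v_{0} + v_{4} + v_{6} = v_{3}  so sig = (3; 1)
  • {4,5,6}:  v_{4} + v_{5} + v_{6} = 2·v_{3}  so sig = (3; 2)

so the primitive-relation signature multiset is
{ (2; 1) ×3,  (2; 1,1) ×2,  (2; 2),  (3; —),  (3; 1),  (3; 2) }


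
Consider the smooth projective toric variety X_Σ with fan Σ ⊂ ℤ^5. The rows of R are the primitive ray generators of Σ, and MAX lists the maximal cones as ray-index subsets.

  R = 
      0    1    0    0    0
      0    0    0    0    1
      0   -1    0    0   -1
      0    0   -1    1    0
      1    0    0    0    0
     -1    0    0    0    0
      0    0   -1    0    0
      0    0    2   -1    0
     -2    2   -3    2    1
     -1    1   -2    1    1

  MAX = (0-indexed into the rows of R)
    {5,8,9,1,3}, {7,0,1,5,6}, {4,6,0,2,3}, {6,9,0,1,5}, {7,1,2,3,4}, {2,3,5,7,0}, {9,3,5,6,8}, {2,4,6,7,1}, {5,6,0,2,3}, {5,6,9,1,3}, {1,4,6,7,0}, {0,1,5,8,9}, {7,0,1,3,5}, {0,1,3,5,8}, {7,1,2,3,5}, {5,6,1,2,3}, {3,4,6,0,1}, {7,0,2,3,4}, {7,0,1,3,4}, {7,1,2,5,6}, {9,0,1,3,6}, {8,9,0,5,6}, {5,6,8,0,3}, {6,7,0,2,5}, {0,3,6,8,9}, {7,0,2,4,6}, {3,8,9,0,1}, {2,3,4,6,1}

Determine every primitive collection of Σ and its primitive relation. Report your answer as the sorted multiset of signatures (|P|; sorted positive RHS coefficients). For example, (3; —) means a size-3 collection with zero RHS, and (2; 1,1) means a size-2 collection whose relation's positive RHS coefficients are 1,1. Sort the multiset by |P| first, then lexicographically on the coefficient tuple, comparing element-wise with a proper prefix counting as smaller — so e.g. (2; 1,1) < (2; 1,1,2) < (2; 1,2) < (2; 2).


12 minimal non-faces of Δ(Σ) (on 10 rays):

  P = {4,5}:  v_{4} + v_{5} = 0  ⟹  sig = (2; —)
  P = {2,9}:  v_{2} + v_{9} = v_{3} + v_{5} + v_{6}  ⟹  sig = (2; 1,1,1)
  P = {4,8}:  v_{4} + v_{8} = v_{0} + v_{3} + v_{9}  ⟹  sig = (2; 1,1,1)
  P = {7,9}:  v_{7} + v_{9} = v_{0} + v_{1} + v_{5}  ⟹  sig = (2; 1,1,1)
  P = {4,9}:  v_{4} + v_{9} = v_{0} + v_{1} + v_{3} + v_{6}  ⟹  sig = (2; 1,1,1,1)
  P = {2,8}:  v_{2} + v_{8} = v_{0} + 2·v_{3} + 2·v_{5} + v_{6}  ⟹  sig = (2; 1,1,2,2)
  P = {7,8}:  v_{7} + v_{8} = 2·v_{0} + v_{1} + v_{3} + 2·v_{5}  ⟹  sig = (2; 1,1,2,2)
  P = {0,1,2}:  v_{0} + v_{1} + v_{2} = 0  ⟹  sig = (3; —)
  P = {3,6,7}:  v_{3} + v_{6} + v_{7} = 0  ⟹  sig = (3; —)
  P = {1,6,8}:  v_{1} + v_{6} + v_{8} = 2·v_{9}  ⟹  sig = (3; 2)
  P = {0,3,5,9}:  v_{0} + v_{3} + v_{5} + v_{9} = v_{8}  ⟹  sig = (4; 1)
  P = {0,1,3,5,6}:  v_{0} + v_{1} + v_{3} + v_{5} + v_{6} = v_{9}  ⟹  sig = (5; 1)

Hence PRS(X_Σ) =
{ (2; —),  (2; 1,1,1) ×3,  (2; 1,1,1,1),  (2; 1,1,2,2) ×2,  (3; —) ×2,  (3; 2),  (4; 1),  (5; 1) }


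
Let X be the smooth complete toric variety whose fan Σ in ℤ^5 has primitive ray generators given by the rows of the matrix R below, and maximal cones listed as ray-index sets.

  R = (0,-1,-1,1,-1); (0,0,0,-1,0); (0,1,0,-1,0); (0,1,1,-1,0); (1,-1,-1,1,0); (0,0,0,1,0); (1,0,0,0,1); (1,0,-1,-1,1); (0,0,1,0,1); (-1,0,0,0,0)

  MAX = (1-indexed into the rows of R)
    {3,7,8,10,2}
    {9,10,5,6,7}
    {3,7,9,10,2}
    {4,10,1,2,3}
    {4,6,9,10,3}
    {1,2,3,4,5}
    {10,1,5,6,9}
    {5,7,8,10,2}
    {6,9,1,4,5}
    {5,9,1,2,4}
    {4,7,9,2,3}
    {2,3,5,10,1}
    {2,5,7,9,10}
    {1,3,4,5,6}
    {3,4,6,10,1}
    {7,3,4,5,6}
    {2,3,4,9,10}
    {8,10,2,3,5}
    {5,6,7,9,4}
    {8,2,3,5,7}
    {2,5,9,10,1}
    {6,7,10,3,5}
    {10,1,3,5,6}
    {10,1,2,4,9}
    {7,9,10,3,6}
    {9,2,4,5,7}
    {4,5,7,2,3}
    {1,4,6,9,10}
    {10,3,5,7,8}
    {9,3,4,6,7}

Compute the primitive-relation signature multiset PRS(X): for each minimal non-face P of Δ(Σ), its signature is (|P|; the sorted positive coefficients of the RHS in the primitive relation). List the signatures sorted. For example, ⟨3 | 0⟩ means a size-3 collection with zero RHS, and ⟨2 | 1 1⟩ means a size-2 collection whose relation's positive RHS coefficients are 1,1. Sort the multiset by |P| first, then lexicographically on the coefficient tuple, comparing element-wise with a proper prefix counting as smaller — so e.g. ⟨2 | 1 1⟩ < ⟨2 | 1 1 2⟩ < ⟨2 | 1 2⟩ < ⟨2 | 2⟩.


11 minimal non-faces of Δ(Σ) (on 10 rays):

  • {2,6}:  v_{2} + v_{6} = 0 ; sig = ⟨2 | 0⟩
  • {1,7}:  v_{1} + v_{7} = v_{5} ; sig = ⟨2 | 1⟩
  • {4,8}:  v_{4} + v_{8} = v_{2} + v_{3} + v_{7} ; sig = ⟨2 | 1 1 1⟩
  • {6,8}:  v_{6} + v_{8} = v_{3} + v_{5} + v_{7} + v_{10} ; sig = ⟨2 | 1 1 1 1⟩
  • {1,8}:  v_{1} + v_{8} = v_{2} + v_{3} + 2·v_{5} + v_{10} ; sig = ⟨2 | 1 1 1 2⟩
  • {8,9}:  v_{8} + v_{9} = v_{2} + 2·v_{7} + v_{10} ; sig = ⟨2 | 1 1 2⟩
  • {1,3,9}:  v_{1} + v_{3} + v_{9} = 0 ; sig = ⟨3 | 0⟩
  • {4,5,10}:  v_{4} + v_{5} + v_{10} = 0 ; sig = ⟨3 | 0⟩
  • {3,5,9}:  v_{3} + v_{5} + v_{9} = v_{7} ; sig = ⟨3 | 1⟩
  • {4,7,10}:  v_{4} + v_{7} + v_{10} = v_{3} + v_{9} ; sig = ⟨3 | 1 1⟩
  • {2,3,5,7,10}:  v_{2} + v_{3} + v_{5} + v_{7} + v_{10} = v_{8} ; sig = ⟨5 | 1⟩

Signatures (|P|; sorted positive RHS coefficients), sorted:
    ⟨2 | 0⟩
    ⟨2 | 1⟩
    ⟨2 | 1 1 1⟩
    ⟨2 | 1 1 1 1⟩
    ⟨2 | 1 1 1 2⟩
    ⟨2 | 1 1 2⟩
    ⟨3 | 0⟩
    ⟨3 | 0⟩
    ⟨3 | 1⟩
    ⟨3 | 1 1⟩
    ⟨5 | 1⟩


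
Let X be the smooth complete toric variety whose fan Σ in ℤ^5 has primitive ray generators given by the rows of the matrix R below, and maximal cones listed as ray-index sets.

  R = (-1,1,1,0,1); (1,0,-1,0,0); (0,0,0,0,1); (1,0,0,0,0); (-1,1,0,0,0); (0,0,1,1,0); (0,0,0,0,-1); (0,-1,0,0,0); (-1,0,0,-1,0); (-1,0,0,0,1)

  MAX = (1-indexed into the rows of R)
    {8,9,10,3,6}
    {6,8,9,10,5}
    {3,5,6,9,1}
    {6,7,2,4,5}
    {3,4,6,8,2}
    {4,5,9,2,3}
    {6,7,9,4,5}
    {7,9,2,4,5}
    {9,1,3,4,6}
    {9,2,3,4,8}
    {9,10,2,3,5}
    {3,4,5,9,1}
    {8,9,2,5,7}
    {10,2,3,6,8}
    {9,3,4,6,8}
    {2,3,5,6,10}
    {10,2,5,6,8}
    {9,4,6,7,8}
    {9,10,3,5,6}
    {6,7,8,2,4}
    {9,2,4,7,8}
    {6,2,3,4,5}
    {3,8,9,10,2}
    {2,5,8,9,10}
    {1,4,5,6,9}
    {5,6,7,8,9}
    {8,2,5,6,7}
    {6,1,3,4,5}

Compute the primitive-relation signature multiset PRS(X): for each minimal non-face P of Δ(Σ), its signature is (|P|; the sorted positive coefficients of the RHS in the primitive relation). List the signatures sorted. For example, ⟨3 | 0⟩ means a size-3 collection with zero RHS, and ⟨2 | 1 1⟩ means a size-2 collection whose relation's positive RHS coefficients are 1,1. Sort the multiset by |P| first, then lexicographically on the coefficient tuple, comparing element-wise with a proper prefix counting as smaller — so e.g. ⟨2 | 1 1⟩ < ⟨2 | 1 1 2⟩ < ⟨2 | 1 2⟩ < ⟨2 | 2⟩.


Primitive collections (11):

  • {3,7}:  v_{3} + v_{7} = 0  ⟹  sig = ⟨2 | 0⟩
  • {4,10}:  v_{4} + v_{10} = v_{3}  ⟹  sig = ⟨2 | 1⟩
  • {7,10}:  v_{7} + v_{10} = v_{5} + v_{8}  ⟹  sig = ⟨2 | 1 1⟩
  • {1,2}:  v_{1} + v_{2} = v_{3} + v_{4} + v_{5}  ⟹  sig = ⟨2 | 1 1 1⟩
  • {1,8}:  v_{1} + v_{8} = v_{3} + v_{6} + v_{9}  ⟹  sig = ⟨2 | 1 1 1⟩
  • {1,7}:  v_{1} + v_{7} = v_{4} + v_{5} + v_{6} + v_{9}  ⟹  sig = ⟨2 | 1 1 1 1⟩
  • {1,10}:  v_{1} + v_{10} = 2·v_{3} + v_{5} + v_{6} + v_{9}  ⟹  sig = ⟨2 | 1 1 1 2⟩
  • {2,6,9}:  v_{2} + v_{6} + v_{9} = 0  ⟹  sig = ⟨3 | 0⟩
  • {4,5,8}:  v_{4} + v_{5} + v_{8} = 0  ⟹  sig = ⟨3 | 0⟩
  • {3,5,8}:  v_{3} + v_{5} + v_{8} = v_{10}  ⟹  sig = ⟨3 | 1⟩
  • {3,4,5,6,9}:  v_{3} + v_{4} + v_{5} + v_{6} + v_{9} = v_{1}  ⟹  sig = ⟨5 | 1⟩

Hence PRS(X_Σ) =
    |P|=2: 7 collections, coeffs (), (1), (1,1), (1,1,1), (1,1,1), (1,1,1,1), (1,1,1,2)
    |P|=3: 3 collections, coeffs (), (), (1)
    |P|=5: 1 collection, coeffs (1)


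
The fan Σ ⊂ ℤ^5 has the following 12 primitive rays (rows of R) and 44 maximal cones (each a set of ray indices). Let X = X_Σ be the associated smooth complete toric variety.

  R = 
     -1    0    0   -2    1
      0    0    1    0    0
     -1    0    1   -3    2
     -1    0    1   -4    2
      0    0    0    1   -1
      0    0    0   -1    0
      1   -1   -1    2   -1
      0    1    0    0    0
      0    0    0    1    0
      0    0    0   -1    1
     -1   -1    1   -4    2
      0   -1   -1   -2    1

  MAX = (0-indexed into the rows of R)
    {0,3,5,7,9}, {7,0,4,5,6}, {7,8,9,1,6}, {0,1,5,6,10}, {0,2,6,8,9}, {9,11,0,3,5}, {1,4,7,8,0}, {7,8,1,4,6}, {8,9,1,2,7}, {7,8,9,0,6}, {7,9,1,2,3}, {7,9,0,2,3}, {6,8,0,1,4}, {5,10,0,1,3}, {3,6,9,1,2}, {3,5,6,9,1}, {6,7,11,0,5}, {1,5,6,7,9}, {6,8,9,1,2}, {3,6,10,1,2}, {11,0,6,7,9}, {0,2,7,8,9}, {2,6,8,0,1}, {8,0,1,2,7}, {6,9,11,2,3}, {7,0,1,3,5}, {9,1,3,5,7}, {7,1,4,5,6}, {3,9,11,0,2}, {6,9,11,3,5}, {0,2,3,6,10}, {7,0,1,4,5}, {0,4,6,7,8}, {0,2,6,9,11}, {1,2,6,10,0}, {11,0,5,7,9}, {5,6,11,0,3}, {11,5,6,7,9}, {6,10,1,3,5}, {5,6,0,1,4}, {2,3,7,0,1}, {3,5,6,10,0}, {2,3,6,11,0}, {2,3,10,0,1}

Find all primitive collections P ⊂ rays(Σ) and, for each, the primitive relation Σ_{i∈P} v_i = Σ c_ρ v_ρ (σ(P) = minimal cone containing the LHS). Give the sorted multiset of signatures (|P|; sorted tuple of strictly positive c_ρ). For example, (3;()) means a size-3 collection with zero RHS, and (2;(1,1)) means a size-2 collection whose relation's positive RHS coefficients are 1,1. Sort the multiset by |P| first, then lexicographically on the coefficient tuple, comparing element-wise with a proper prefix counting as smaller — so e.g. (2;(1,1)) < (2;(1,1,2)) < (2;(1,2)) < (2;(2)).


Primitive collections (23):

  • {4,9}:  v_{4} + v_{9} = 0  so sig = (2;())
  • {5,8}:  v_{5} + v_{8} = 0  so sig = (2;())
  • {2,5}:  v_{2} + v_{5} = v_{3}  so sig = (2;(1))
  • {3,8}:  v_{3} + v_{8} = v_{2}  so sig = (2;(1))
  • {7,10}:  v_{7} + v_{10} = v_{3}  so sig = (2;(1))
  • {1,11}:  v_{1} + v_{11} = v_{3} + v_{6}  so sig = (2;(1,1))
  • {2,4}:  v_{2} + v_{4} = v_{0} + v_{1}  so sig = (2;(1,1))
  • {3,4}:  v_{3} + v_{4} = v_{0} + v_{1} + v_{5}  so sig = (2;(1,1,1))
  • {4,11}:  v_{4} + v_{11} = v_{0} + v_{5} + v_{6}  so sig = (2;(1,1,1))
  • {8,11}:  v_{8} + v_{11} = v_{0} + v_{6} + v_{9}  so sig = (2;(1,1,1))
  • {9,10}:  v_{9} + v_{10} = v_{2} + v_{3} + v_{6}  so sig = (2;(1,1,1))
  • {8,10}:  v_{8} + v_{10} = v_{0} + v_{1} + v_{2} + v_{6}  so sig = (2;(1,1,1,1))
  • {4,10}:  v_{4} + v_{10} = 2·v_{0} + 2·v_{1} + v_{5} + v_{6}  so sig = (2;(1,1,2,2))
  • {10,11}:  v_{10} + v_{11} = v_{0} + 2·v_{3} + 2·v_{6}  so sig = (2;(1,2,2))
  • {0,1,9}:  v_{0} + v_{1} + v_{9} = v_{2}  so sig = (3;(1))
  • {2,6,7}:  v_{2} + v_{6} + v_{7} = v_{9}  so sig = (3;(1))
  • {3,6,7}:  v_{3} + v_{6} + v_{7} = v_{5} + v_{9}  so sig = (3;(1,1))
  • {2,7,11}:  v_{2} + v_{7} + v_{11} = v_{0} + v_{5} + 2·v_{9}  so sig = (3;(1,1,2))
  • {3,7,11}:  v_{3} + v_{7} + v_{11} = v_{0} + 2·v_{5} + 2·v_{9}  so sig = (3;(1,2,2))
  • {0,1,6,7}:  v_{0} + v_{1} + v_{6} + v_{7} = 0  so sig = (4;())
  • {0,1,3,6}:  v_{0} + v_{1} + v_{3} + v_{6} = v_{10}  so sig = (4;(1))
  • {0,5,6,9}:  v_{0} + v_{5} + v_{6} + v_{9} = v_{11}  so sig = (4;(1))
  • {0,3,6,9}:  v_{0} + v_{3} + v_{6} + v_{9} = v_{2} + v_{11}  so sig = (4;(1,1))

so the primitive-relation signature multiset is
{ (2;()) ×2,  (2;(1)) ×3,  (2;(1,1)) ×2,  (2;(1,1,1)) ×4,  (2;(1,1,1,1)),  (2;(1,1,2,2)),  (2;(1,2,2)),  (3;(1)) ×2,  (3;(1,1)),  (3;(1,1,2)),  (3;(1,2,2)),  (4;()),  (4;(1)) ×2,  (4;(1,1)) }


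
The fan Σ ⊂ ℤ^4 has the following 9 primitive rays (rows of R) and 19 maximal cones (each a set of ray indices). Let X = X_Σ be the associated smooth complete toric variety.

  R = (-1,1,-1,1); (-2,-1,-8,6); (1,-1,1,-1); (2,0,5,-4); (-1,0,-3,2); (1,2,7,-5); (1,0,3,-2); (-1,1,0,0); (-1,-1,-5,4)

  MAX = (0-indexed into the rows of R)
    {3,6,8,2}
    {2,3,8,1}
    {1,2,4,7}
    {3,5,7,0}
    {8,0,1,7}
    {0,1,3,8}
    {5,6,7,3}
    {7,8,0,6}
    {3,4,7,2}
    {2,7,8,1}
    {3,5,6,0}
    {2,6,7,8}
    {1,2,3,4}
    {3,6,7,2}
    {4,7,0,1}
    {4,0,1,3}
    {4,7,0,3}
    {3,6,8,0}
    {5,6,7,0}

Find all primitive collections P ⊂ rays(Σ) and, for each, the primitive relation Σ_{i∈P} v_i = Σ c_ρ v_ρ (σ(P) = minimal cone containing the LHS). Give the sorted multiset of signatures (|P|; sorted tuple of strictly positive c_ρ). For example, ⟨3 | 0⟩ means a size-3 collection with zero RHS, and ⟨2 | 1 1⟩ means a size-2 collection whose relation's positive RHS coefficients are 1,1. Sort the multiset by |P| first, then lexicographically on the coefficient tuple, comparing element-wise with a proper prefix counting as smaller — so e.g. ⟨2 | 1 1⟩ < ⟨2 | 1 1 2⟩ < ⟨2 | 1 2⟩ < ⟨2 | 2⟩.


11 minimal non-faces of Δ(Σ) (on 9 rays):

  P = {0,2}:  v_{0} + v_{2} = 0  ⇒ sig = ⟨2 | 0⟩
  P = {4,6}:  v_{4} + v_{6} = 0  ⇒ sig = ⟨2 | 0⟩
  P = {1,5}:  v_{1} + v_{5} = v_{0}  ⇒ sig = ⟨2 | 1⟩
  P = {1,6}:  v_{1} + v_{6} = v_{8}  ⇒ sig = ⟨2 | 1⟩
  P = {4,8}:  v_{4} + v_{8} = v_{1}  ⇒ sig = ⟨2 | 1⟩
  P = {5,8}:  v_{5} + v_{8} = v_{0} + v_{6}  ⇒ sig = ⟨2 | 1 1⟩
  P = {2,5}:  v_{2} + v_{5} = v_{3} + v_{6} + v_{7}  ⇒ sig = ⟨2 | 1 1 1⟩
  P = {4,5}:  v_{4} + v_{5} = v_{0} + v_{3} + v_{7}  ⇒ sig = ⟨2 | 1 1 1⟩
  P = {3,7,8}:  v_{3} + v_{7} + v_{8} = 0  ⇒ sig = ⟨3 | 0⟩
  P = {1,3,7}:  v_{1} + v_{3} + v_{7} = v_{4}  ⇒ sig = ⟨3 | 1⟩
  P = {0,3,6,7}:  v_{0} + v_{3} + v_{6} + v_{7} = v_{5}  ⇒ sig = ⟨4 | 1⟩

Sorted signature multiset PRS(X):
    ⟨2 | 0⟩
    ⟨2 | 0⟩
    ⟨2 | 1⟩
    ⟨2 | 1⟩
    ⟨2 | 1⟩
    ⟨2 | 1 1⟩
    ⟨2 | 1 1 1⟩
    ⟨2 | 1 1 1⟩
    ⟨3 | 0⟩
    ⟨3 | 1⟩
    ⟨4 | 1⟩
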